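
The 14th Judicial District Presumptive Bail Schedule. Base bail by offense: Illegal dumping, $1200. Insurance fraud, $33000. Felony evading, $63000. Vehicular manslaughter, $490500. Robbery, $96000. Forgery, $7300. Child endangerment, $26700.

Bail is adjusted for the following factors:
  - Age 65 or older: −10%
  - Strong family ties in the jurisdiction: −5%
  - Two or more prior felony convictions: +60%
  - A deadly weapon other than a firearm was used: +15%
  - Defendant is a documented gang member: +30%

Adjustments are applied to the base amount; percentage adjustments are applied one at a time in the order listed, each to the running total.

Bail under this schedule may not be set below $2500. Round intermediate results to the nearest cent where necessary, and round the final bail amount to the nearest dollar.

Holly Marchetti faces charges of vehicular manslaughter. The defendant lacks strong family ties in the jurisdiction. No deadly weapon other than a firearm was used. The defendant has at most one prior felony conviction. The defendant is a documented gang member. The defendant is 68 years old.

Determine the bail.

Base amounts from the schedule: vehicular manslaughter $490500.
Single charge. Combined base = $490500.
Age 65 or older (−10%): $490500 × 0.9 = $441450.
Defendant is a documented gang member (+30%): $441450 × 1.3 = $573885.
$573885 is at or above the $2500 minimum.

$573885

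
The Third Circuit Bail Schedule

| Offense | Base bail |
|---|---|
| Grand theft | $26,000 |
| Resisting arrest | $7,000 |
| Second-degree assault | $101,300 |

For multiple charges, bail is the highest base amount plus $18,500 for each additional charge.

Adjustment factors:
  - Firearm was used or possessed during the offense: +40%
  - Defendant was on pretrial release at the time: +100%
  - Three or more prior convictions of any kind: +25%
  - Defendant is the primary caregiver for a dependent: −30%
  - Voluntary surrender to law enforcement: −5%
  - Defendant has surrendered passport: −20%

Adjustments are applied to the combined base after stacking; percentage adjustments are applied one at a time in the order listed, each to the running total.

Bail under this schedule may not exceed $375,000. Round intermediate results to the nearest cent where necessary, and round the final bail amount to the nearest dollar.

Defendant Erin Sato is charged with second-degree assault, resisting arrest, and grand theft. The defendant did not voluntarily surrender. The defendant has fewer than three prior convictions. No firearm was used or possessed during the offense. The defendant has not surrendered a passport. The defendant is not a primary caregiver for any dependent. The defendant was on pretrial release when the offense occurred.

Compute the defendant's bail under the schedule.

Base amounts from the schedule: second-degree assault $101,300; resisting arrest $7,000; grand theft $26,000.
Stacking rule: highest base plus $18,500 per additional charge. Highest is second-degree assault at $101,300; 2 additional charges → +$37,000. Combined base = $138,300.
Defendant was on pretrial release at the time (+100%): $138,300 × 2 = $276,600.
$276,600 is within the $375,000 maximum.

$276,600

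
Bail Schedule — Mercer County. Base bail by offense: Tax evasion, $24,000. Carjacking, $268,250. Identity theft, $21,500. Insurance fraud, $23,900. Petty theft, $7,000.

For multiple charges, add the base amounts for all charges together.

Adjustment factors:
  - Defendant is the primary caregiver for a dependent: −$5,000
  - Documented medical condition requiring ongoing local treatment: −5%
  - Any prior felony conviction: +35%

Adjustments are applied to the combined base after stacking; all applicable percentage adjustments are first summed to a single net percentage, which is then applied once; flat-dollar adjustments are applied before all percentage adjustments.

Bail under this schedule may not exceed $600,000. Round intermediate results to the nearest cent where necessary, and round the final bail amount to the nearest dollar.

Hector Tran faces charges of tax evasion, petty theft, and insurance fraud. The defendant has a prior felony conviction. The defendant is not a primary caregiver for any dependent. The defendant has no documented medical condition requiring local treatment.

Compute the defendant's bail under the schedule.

$74,115

Base amounts from the schedule: tax evasion $24,000; petty theft $7,000; insurance fraud $23,900.
Stacking rule: sum of all bases. $24,000 + $7,000 + $23,900 = $54,900.
Any prior felony conviction (+35%): $54,900 × 1.35 = $74,115.
$74,115 is within the $600,000 maximum.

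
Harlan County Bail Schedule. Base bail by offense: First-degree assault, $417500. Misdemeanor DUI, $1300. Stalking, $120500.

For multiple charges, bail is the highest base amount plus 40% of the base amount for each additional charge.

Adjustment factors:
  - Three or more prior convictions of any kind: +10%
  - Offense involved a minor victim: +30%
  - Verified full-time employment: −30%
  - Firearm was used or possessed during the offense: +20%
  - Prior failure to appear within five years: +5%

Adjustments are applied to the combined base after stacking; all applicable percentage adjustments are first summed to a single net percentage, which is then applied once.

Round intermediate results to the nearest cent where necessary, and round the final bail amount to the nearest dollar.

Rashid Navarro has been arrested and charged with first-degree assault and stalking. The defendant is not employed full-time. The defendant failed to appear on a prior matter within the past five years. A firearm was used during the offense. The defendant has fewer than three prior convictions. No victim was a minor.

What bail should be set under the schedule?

$582125

Base amounts from the schedule: first-degree assault $417500; stalking $120500.
Stacking rule: highest base plus 40% of each additional charge. Highest is first-degree assault at $417500. Additional: $120500 × 40% = $48200. Combined base = $417500 + $48200 = $465700.
Net percentage adjustment: +20% +5% = +25%. $465700 × 1.25 = $582125.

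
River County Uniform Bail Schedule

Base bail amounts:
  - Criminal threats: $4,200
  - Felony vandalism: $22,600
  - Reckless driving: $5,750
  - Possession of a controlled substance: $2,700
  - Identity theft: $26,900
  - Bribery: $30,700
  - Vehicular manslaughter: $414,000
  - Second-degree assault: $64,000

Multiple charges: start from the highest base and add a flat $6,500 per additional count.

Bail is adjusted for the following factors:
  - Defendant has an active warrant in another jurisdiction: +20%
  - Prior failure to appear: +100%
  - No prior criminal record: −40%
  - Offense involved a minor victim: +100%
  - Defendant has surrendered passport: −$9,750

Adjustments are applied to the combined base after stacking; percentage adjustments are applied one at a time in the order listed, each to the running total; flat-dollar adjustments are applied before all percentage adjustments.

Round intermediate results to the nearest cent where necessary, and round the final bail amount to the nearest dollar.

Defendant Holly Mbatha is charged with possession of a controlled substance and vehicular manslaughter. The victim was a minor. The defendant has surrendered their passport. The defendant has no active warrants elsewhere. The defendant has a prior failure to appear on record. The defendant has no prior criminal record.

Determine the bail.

$985,800

Base amounts from the schedule: possession of a controlled substance $2,700; vehicular manslaughter $414,000.
Stacking rule: highest base plus $6,500 per additional charge. Highest is vehicular manslaughter at $414,000; 1 additional charge → +$6,500. Combined base = $420,500.
Defendant has surrendered passport (−$9,750 flat): $420,500 − $9,750 = $410,750.
Prior failure to appear (+100%): $410,750 × 2 = $821,500.
No prior criminal record (−40%): $821,500 × 0.6 = $492,900.
Offense involved a minor victim (+100%): $492,900 × 2 = $985,800.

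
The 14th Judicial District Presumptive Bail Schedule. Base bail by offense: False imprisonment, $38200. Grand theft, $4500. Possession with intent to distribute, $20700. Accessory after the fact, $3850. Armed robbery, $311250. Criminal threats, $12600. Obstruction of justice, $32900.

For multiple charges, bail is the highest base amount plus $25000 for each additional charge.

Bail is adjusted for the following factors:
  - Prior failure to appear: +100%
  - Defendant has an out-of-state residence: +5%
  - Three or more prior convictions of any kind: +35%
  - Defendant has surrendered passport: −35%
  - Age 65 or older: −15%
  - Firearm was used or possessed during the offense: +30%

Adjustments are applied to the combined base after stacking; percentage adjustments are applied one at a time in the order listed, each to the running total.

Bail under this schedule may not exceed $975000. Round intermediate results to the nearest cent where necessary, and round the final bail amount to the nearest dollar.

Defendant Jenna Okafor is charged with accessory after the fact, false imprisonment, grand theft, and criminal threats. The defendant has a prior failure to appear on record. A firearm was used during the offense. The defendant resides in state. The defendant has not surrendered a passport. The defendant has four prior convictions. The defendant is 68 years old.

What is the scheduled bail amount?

Base amounts from the schedule: accessory after the fact $3850; false imprisonment $38200; grand theft $4500; criminal threats $12600.
Stacking rule: highest base plus $25000 per additional charge. Highest is false imprisonment at $38200; 3 additional charges → +$75000. Combined base = $113200.
Prior failure to appear (+100%): $113200 × 2 = $226400.
Three or more prior convictions of any kind (+35%): $226400 × 1.35 = $305640.
Age 65 or older (−15%): $305640 × 0.85 = $259794.
Firearm was used or possessed during the offense (+30%): $259794 × 1.3 = $337732.20.
$337732.20 is within the $975000 maximum.
Rounded to the nearest dollar: $337732.

$337732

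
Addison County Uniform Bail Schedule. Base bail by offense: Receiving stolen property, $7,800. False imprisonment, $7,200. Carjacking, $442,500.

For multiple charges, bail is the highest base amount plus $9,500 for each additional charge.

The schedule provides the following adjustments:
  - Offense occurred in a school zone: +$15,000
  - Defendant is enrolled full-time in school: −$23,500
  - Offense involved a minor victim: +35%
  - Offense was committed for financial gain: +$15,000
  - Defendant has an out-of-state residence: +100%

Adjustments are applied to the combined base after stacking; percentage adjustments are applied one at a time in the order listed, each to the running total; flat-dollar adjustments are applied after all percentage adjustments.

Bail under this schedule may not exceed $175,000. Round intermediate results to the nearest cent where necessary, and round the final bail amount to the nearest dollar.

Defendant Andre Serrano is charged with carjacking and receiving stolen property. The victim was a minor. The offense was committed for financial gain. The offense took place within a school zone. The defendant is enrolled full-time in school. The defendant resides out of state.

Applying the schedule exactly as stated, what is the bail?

$175,000

Base amounts from the schedule: carjacking $442,500; receiving stolen property $7,800.
Stacking rule: highest base plus $9,500 per additional charge. Highest is carjacking at $442,500; 1 additional charge → +$9,500. Combined base = $452,000.
Offense involved a minor victim (+35%): $452,000 × 1.35 = $610,200.
Defendant has an out-of-state residence (+100%): $610,200 × 2 = $1,220,400.
Offense occurred in a school zone (+$15,000 flat): $1,220,400 + $15,000 = $1,235,400.
Defendant is enrolled full-time in school (−$23,500 flat): $1,235,400 − $23,500 = $1,211,900.
Offense was committed for financial gain (+$15,000 flat): $1,211,900 + $15,000 = $1,226,900.
Result $1,226,900 exceeds the maximum of $175,000; bail is capped at $175,000.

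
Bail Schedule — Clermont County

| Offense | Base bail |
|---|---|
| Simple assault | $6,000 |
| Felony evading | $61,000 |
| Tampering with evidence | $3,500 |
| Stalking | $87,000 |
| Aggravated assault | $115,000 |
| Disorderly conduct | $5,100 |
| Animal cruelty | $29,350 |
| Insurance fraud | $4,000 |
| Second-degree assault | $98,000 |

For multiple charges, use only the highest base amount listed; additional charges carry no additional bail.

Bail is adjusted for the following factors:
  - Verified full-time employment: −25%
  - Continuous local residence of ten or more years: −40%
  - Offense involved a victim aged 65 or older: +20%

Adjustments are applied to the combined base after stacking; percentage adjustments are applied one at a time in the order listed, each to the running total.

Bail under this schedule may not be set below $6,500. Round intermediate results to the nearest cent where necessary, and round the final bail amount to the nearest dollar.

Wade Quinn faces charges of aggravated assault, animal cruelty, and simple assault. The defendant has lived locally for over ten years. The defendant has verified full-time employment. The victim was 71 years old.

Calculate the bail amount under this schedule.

$62,100

Base amounts from the schedule: aggravated assault $115,000; animal cruelty $29,350; simple assault $6,000.
Stacking rule: use the highest base only. Highest is aggravated assault at $115,000. Combined base = $115,000.
Verified full-time employment (−25%): $115,000 × 0.75 = $86,250.
Continuous local residence of ten or more years (−40%): $86,250 × 0.6 = $51,750.
Offense involved a victim aged 65 or older (+20%): $51,750 × 1.2 = $62,100.
$62,100 is at or above the $6,500 minimum.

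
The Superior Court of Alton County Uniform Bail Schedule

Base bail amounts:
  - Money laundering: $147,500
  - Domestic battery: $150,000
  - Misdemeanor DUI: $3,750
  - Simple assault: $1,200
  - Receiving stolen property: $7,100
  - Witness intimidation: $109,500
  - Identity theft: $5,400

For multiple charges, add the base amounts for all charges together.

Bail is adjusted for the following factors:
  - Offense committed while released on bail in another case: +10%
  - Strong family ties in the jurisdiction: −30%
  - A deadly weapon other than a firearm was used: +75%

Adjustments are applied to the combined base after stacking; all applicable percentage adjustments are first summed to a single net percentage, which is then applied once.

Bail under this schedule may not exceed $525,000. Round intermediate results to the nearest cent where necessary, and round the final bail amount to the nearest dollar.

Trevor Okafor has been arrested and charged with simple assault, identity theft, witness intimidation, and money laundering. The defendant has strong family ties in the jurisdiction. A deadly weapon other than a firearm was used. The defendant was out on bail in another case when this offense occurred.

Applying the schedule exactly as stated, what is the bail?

Base amounts from the schedule: simple assault $1,200; identity theft $5,400; witness intimidation $109,500; money laundering $147,500.
Stacking rule: sum of all bases. $1,200 + $5,400 + $109,500 + $147,500 = $263,600.
Net percentage adjustment: +10% −30% +75% = +55%. $263,600 × 1.55 = $408,580.
$408,580 is within the $525,000 maximum.

$408,580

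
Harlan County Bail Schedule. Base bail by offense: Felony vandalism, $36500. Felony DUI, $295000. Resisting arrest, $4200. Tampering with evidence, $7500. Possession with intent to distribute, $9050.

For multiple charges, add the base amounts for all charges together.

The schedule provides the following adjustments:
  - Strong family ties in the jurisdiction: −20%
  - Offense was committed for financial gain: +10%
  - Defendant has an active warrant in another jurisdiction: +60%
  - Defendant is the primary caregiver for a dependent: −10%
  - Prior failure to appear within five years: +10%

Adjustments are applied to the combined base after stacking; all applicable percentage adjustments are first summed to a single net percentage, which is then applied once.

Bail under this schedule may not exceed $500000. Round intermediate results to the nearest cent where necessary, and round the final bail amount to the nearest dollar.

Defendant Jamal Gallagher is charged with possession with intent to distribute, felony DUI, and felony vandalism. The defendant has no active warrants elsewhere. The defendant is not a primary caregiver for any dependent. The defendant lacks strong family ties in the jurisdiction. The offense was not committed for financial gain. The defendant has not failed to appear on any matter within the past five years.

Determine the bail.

Base amounts from the schedule: possession with intent to distribute $9050; felony DUI $295000; felony vandalism $36500.
Stacking rule: sum of all bases. $9050 + $295000 + $36500 = $340550.
No adjustment factors apply to this defendant.
$340550 is within the $500000 maximum.

$340550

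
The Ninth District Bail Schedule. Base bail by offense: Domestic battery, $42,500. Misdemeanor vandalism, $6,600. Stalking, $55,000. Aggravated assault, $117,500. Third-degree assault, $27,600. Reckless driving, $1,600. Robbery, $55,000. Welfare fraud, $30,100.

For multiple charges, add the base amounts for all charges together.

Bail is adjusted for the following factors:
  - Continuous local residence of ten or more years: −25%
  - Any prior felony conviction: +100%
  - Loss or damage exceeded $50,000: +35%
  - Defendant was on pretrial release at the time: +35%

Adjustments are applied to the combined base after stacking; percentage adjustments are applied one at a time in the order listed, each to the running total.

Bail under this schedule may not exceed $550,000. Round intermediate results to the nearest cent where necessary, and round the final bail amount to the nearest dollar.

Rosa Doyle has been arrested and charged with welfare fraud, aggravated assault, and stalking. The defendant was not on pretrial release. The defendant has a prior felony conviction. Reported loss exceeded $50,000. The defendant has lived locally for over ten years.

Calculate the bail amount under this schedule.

$410,265

Base amounts from the schedule: welfare fraud $30,100; aggravated assault $117,500; stalking $55,000.
Stacking rule: sum of all bases. $30,100 + $117,500 + $55,000 = $202,600.
Continuous local residence of ten or more years (−25%): $202,600 × 0.75 = $151,950.
Any prior felony conviction (+100%): $151,950 × 2 = $303,900.
Loss or damage exceeded $50,000 (+35%): $303,900 × 1.35 = $410,265.
$410,265 is within the $550,000 maximum.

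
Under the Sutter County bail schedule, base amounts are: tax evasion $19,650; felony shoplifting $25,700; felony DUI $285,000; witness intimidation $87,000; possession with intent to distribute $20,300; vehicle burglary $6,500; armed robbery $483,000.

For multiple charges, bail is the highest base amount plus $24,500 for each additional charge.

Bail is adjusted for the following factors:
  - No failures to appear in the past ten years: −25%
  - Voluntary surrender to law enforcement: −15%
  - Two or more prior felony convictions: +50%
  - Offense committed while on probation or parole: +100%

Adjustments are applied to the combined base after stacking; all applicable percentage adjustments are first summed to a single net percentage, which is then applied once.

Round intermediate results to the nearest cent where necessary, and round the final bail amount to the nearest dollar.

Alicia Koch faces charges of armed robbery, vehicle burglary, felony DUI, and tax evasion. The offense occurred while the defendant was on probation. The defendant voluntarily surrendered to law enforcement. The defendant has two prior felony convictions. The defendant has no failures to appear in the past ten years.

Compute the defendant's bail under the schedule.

Base amounts from the schedule: armed robbery $483,000; vehicle burglary $6,500; felony DUI $285,000; tax evasion $19,650.
Stacking rule: highest base plus $24,500 per additional charge. Highest is armed robbery at $483,000; 3 additional charges → +$73,500. Combined base = $556,500.
Net percentage adjustment: −25% −15% +50% +100% = +110%. $556,500 × 2.1 = $1,168,650.

$1,168,650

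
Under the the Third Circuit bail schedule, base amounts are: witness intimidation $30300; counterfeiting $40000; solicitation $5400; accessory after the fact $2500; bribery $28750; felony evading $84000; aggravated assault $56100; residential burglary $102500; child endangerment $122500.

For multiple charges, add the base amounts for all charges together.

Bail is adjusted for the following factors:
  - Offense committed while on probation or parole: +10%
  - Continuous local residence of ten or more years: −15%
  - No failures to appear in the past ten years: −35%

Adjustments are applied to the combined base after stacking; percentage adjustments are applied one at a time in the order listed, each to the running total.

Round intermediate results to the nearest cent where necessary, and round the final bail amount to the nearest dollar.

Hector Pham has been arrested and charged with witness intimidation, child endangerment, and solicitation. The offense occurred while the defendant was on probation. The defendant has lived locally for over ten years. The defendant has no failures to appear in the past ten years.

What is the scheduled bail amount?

$96146

Base amounts from the schedule: witness intimidation $30300; child endangerment $122500; solicitation $5400.
Stacking rule: sum of all bases. $30300 + $122500 + $5400 = $158200.
Offense committed while on probation or parole (+10%): $158200 × 1.1 = $174020.
Continuous local residence of ten or more years (−15%): $174020 × 0.85 = $147917.
No failures to appear in the past ten years (−35%): $147917 × 0.65 = $96146.05.
Rounded to the nearest dollar: $96146.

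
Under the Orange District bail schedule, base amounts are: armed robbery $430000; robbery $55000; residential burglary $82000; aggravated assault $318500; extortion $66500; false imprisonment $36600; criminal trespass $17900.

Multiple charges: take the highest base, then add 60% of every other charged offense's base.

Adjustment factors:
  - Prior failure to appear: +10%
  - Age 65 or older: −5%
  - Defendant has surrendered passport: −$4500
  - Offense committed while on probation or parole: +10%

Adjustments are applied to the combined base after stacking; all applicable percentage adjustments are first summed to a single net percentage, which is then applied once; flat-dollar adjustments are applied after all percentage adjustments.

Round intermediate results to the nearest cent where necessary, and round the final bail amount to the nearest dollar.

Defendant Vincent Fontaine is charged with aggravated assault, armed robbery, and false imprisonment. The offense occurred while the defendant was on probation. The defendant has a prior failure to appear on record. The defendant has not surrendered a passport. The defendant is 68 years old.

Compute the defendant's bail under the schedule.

$739519

Base amounts from the schedule: aggravated assault $318500; armed robbery $430000; false imprisonment $36600.
Stacking rule: highest base plus 60% of each additional charge. Highest is armed robbery at $430000. Additional: $318500 × 60% = $191100; $36600 × 60% = $21960. Combined base = $430000 + $213060 = $643060.
Net percentage adjustment: +10% −5% +10% = +15%. $643060 × 1.15 = $739519.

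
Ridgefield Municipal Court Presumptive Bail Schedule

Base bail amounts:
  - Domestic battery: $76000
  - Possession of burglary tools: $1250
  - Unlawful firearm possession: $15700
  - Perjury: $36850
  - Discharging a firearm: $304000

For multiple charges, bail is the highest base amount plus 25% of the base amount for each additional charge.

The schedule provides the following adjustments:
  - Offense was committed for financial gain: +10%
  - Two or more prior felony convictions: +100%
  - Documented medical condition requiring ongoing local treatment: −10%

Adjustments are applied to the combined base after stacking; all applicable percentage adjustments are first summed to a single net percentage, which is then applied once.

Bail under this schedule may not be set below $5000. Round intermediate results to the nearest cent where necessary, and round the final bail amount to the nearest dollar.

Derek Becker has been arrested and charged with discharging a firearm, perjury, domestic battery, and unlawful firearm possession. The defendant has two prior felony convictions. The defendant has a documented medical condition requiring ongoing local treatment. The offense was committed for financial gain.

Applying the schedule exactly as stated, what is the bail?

$672275

Base amounts from the schedule: discharging a firearm $304000; perjury $36850; domestic battery $76000; unlawful firearm possession $15700.
Stacking rule: highest base plus 25% of each additional charge. Highest is discharging a firearm at $304000. Additional: $36850 × 25% = $9212.50; $76000 × 25% = $19000; $15700 × 25% = $3925. Combined base = $304000 + $32137.50 = $336137.50.
Net percentage adjustment: +10% +100% −10% = +100%. $336137.50 × 2 = $672275.
$672275 is at or above the $5000 minimum.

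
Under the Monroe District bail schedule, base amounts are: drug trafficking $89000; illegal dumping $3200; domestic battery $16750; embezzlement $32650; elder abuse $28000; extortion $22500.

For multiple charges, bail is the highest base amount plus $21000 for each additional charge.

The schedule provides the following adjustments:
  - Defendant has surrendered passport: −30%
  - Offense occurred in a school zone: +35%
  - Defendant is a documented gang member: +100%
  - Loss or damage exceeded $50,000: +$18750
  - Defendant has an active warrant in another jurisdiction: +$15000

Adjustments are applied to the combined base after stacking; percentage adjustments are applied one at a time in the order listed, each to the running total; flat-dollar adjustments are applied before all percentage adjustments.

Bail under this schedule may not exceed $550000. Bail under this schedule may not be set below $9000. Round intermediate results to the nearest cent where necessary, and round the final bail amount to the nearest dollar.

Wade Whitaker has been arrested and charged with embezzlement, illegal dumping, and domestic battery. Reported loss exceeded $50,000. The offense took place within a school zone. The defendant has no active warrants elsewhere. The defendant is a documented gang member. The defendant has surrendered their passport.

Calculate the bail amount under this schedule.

$176526

Base amounts from the schedule: embezzlement $32650; illegal dumping $3200; domestic battery $16750.
Stacking rule: highest base plus $21000 per additional charge. Highest is embezzlement at $32650; 2 additional charges → +$42000. Combined base = $74650.
Loss or damage exceeded $50,000 (+$18750 flat): $74650 + $18750 = $93400.
Defendant has surrendered passport (−30%): $93400 × 0.7 = $65380.
Offense occurred in a school zone (+35%): $65380 × 1.35 = $88263.
Defendant is a documented gang member (+100%): $88263 × 2 = $176526.
$176526 is within the $550000 maximum.
$176526 is at or above the $9000 minimum.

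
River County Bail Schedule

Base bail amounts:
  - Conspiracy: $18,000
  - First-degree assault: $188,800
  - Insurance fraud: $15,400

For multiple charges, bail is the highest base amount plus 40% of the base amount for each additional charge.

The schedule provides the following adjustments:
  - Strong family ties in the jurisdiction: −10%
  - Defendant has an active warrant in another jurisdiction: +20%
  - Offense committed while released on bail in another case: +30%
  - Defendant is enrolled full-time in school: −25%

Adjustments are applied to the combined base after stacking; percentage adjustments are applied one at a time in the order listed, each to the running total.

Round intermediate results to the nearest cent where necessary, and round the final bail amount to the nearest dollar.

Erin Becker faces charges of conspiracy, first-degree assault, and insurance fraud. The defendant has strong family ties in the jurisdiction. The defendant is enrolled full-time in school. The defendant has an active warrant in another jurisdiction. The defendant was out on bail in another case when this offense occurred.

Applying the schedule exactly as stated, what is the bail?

$212,874

Base amounts from the schedule: conspiracy $18,000; first-degree assault $188,800; insurance fraud $15,400.
Stacking rule: highest base plus 40% of each additional charge. Highest is first-degree assault at $188,800. Additional: $18,000 × 40% = $7,200; $15,400 × 40% = $6,160. Combined base = $188,800 + $13,360 = $202,160.
Strong family ties in the jurisdiction (−10%): $202,160 × 0.9 = $181,944.
Defendant has an active warrant in another jurisdiction (+20%): $181,944 × 1.2 = $218,332.80.
Offense committed while released on bail in another case (+30%): $218,332.80 × 1.3 = $283,832.64.
Defendant is enrolled full-time in school (−25%): $283,832.64 × 0.75 = $212,874.48.
Rounded to the nearest dollar: $212,874.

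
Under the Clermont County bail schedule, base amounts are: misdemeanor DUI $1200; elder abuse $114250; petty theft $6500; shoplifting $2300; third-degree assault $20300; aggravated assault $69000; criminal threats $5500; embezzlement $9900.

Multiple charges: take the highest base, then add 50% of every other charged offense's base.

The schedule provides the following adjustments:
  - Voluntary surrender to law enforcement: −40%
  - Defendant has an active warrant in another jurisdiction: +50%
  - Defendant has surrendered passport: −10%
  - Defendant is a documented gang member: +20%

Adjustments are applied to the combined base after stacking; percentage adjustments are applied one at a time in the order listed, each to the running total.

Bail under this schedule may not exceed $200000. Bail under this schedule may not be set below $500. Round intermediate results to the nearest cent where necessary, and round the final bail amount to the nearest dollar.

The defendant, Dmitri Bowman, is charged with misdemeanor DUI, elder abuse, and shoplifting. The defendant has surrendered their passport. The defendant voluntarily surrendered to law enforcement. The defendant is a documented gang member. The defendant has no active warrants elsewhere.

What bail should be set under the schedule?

$75168

Base amounts from the schedule: misdemeanor DUI $1200; elder abuse $114250; shoplifting $2300.
Stacking rule: highest base plus 50% of each additional charge. Highest is elder abuse at $114250. Additional: $1200 × 50% = $600; $2300 × 50% = $1150. Combined base = $114250 + $1750 = $116000.
Voluntary surrender to law enforcement (−40%): $116000 × 0.6 = $69600.
Defendant has surrendered passport (−10%): $69600 × 0.9 = $62640.
Defendant is a documented gang member (+20%): $62640 × 1.2 = $75168.
$75168 is within the $200000 maximum.
$75168 is at or above the $500 minimum.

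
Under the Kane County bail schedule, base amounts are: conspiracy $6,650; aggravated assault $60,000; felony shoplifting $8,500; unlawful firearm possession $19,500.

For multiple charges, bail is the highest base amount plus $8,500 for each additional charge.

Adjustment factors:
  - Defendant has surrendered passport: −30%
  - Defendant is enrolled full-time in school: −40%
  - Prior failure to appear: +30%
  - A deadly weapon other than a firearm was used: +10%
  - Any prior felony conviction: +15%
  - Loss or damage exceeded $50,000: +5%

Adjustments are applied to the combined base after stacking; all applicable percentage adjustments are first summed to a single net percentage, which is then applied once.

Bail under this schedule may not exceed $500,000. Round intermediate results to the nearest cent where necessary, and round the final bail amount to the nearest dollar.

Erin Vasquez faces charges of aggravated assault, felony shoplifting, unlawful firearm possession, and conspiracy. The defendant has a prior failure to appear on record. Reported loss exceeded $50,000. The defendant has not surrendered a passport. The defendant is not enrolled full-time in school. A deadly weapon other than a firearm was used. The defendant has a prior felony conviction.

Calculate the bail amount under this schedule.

$136,800

Base amounts from the schedule: aggravated assault $60,000; felony shoplifting $8,500; unlawful firearm possession $19,500; conspiracy $6,650.
Stacking rule: highest base plus $8,500 per additional charge. Highest is aggravated assault at $60,000; 3 additional charges → +$25,500. Combined base = $85,500.
Net percentage adjustment: +30% +10% +15% +5% = +60%. $85,500 × 1.6 = $136,800.
$136,800 is within the $500,000 maximum.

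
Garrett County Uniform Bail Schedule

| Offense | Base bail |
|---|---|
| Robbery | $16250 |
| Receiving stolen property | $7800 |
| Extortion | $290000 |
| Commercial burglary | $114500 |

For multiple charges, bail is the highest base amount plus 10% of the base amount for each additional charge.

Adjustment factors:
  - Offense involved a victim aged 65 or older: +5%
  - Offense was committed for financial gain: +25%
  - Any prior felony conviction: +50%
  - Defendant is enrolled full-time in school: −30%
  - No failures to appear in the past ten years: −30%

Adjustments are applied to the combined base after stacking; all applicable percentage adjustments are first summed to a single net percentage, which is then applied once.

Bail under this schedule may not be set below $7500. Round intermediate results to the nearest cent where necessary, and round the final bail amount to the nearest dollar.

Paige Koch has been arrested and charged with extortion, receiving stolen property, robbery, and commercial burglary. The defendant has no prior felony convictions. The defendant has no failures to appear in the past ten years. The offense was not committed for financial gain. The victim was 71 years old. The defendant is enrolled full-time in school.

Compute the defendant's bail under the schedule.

$136735

Base amounts from the schedule: extortion $290000; receiving stolen property $7800; robbery $16250; commercial burglary $114500.
Stacking rule: highest base plus 10% of each additional charge. Highest is extortion at $290000. Additional: $7800 × 10% = $780; $16250 × 10% = $1625; $114500 × 10% = $11450. Combined base = $290000 + $13855 = $303855.
Net percentage adjustment: +5% −30% −30% = −55%. $303855 × 0.45 = $136734.75.
$136734.75 is at or above the $7500 minimum.
Rounded to the nearest dollar: $136735.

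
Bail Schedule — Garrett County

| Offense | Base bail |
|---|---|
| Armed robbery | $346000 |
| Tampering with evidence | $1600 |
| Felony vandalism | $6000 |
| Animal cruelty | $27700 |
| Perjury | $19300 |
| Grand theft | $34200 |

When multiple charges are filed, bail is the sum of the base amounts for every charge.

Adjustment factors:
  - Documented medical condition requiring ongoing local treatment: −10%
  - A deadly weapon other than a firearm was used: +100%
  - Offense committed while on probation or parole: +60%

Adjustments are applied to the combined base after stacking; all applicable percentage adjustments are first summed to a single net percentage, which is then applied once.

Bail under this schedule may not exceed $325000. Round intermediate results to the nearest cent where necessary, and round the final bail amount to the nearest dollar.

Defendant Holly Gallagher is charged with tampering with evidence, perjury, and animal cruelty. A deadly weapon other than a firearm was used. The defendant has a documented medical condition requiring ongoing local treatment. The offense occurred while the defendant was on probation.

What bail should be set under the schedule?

$121500

Base amounts from the schedule: tampering with evidence $1600; perjury $19300; animal cruelty $27700.
Stacking rule: sum of all bases. $1600 + $19300 + $27700 = $48600.
Net percentage adjustment: −10% +100% +60% = +150%. $48600 × 2.5 = $121500.
$121500 is within the $325000 maximum.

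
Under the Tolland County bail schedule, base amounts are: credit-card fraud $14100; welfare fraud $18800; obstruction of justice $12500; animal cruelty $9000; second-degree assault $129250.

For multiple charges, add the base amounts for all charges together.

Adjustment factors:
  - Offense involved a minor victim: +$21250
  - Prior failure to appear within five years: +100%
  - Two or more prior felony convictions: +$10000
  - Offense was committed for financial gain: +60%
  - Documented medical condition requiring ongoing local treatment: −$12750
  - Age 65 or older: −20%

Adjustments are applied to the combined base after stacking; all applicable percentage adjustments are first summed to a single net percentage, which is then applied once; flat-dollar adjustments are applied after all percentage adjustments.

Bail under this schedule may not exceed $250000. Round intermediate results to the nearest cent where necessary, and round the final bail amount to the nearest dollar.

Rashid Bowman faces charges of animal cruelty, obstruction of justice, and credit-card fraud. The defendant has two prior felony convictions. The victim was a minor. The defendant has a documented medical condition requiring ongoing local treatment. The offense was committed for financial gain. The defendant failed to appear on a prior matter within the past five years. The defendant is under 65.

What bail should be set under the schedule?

Base amounts from the schedule: animal cruelty $9000; obstruction of justice $12500; credit-card fraud $14100.
Stacking rule: sum of all bases. $9000 + $12500 + $14100 = $35600.
Net percentage adjustment: +100% +60% = +160%. $35600 × 2.6 = $92560.
Offense involved a minor victim (+$21250 flat): $92560 + $21250 = $113810.
Two or more prior felony convictions (+$10000 flat): $113810 + $10000 = $123810.
Documented medical condition requiring ongoing local treatment (−$12750 flat): $123810 − $12750 = $111060.
$111060 is within the $250000 maximum.

$111060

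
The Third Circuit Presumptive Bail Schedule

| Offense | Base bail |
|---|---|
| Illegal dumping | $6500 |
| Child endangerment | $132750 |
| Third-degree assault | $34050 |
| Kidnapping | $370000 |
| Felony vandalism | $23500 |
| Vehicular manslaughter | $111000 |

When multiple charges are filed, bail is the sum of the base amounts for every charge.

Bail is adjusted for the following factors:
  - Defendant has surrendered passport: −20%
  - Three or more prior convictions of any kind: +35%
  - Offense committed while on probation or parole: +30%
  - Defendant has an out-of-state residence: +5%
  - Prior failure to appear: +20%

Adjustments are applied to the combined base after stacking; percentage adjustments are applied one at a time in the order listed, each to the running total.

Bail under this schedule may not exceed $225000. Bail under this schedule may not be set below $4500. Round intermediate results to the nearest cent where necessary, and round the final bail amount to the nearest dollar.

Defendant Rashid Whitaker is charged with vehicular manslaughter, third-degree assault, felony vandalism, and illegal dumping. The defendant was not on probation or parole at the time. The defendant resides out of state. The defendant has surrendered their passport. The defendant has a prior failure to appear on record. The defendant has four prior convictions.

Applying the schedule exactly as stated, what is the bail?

Base amounts from the schedule: vehicular manslaughter $111000; third-degree assault $34050; felony vandalism $23500; illegal dumping $6500.
Stacking rule: sum of all bases. $111000 + $34050 + $23500 + $6500 = $175050.
Defendant has surrendered passport (−20%): $175050 × 0.8 = $140040.
Three or more prior convictions of any kind (+35%): $140040 × 1.35 = $189054.
Defendant has an out-of-state residence (+5%): $189054 × 1.05 = $198506.70.
Prior failure to appear (+20%): $198506.70 × 1.2 = $238208.04.
Result $238208.04 exceeds the maximum of $225000; bail is capped at $225000.
$225000 is at or above the $4500 minimum.

$225000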